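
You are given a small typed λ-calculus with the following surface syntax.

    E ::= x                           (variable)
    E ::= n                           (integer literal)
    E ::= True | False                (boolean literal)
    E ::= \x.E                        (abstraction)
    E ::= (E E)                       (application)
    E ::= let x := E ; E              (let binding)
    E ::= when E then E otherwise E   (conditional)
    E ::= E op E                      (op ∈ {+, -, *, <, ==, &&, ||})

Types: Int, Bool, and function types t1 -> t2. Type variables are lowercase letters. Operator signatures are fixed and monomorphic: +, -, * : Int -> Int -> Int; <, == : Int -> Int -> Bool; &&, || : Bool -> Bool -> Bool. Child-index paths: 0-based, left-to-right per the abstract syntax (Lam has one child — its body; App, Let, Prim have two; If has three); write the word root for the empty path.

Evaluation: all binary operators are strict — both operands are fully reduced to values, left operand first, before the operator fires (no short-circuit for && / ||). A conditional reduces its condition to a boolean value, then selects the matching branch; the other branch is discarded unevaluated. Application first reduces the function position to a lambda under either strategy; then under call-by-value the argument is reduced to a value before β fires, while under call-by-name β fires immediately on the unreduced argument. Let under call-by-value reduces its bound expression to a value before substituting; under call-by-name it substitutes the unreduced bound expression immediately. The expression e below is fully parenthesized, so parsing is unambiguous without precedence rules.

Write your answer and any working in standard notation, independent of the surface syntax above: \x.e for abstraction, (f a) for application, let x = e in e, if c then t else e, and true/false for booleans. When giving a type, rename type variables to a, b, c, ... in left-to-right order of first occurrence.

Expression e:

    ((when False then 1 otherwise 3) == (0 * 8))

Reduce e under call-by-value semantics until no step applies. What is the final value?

Answer: false

Derivation:
step 0: ((if false then 1 else 3) == (0 * 8))
step 1: [if@0] (3 == (0 * 8))
step 2: [delta@1] (3 == 0)
step 3: [delta@root] false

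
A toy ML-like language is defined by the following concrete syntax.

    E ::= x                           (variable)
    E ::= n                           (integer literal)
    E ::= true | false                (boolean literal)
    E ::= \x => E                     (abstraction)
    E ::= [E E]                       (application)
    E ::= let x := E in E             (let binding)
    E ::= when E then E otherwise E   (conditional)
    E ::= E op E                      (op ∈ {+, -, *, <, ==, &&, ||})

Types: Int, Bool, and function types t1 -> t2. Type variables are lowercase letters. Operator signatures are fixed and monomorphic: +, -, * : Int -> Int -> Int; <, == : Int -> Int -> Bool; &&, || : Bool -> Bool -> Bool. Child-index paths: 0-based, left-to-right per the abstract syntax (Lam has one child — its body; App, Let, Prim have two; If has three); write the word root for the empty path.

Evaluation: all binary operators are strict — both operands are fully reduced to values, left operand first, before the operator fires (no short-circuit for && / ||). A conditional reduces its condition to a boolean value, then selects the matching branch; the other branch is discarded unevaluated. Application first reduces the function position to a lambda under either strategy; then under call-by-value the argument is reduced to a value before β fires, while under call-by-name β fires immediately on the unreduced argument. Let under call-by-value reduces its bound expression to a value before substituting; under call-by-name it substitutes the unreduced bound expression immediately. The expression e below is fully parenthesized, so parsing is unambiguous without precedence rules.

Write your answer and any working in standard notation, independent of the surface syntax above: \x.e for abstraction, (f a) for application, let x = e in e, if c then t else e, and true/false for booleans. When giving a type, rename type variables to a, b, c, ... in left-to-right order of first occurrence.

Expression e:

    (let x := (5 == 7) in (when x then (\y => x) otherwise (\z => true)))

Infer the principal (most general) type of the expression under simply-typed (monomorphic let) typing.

Working:
  unify Int ~ Int
  unify Int ~ Int
let x : Bool
x : Bool
  unify Bool ~ Bool
x : Bool
\y._ : a -> Bool
\z._ : b -> Bool
  unify a -> Bool ~ b -> Bool
  unify a ~ b
  unify Bool ~ Bool

Answer: a -> Bool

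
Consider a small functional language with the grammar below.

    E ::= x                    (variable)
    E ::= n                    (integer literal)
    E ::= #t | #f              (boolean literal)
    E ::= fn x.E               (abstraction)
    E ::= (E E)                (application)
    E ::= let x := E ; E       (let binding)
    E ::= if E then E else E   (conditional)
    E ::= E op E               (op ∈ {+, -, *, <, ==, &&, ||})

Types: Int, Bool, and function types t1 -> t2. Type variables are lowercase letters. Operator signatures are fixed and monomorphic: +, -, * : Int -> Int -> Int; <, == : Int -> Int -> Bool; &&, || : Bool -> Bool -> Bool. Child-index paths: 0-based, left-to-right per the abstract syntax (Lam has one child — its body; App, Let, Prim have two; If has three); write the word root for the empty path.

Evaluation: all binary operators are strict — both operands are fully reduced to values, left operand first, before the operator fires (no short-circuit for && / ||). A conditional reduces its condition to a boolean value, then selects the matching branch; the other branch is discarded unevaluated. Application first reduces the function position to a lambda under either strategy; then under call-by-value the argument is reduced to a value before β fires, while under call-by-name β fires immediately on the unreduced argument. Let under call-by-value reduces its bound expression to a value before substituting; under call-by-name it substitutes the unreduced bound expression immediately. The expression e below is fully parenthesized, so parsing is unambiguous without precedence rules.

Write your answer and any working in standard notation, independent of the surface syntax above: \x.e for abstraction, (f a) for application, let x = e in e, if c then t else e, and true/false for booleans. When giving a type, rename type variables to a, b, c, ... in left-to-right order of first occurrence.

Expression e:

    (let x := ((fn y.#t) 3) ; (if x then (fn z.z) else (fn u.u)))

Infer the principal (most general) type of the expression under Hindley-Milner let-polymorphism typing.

Derivation:
\y._ : a -> Bool
  unify a -> Bool ~ Int -> b
  unify a ~ Int
  unify Bool ~ b
_ _ : Bool
let x : Bool
x : Bool
  unify Bool ~ Bool
z : c
\z._ : c -> c
u : d
\u._ : d -> d
  unify c -> c ~ d -> d
  unify c ~ d
  unify d ~ d

Answer: a -> a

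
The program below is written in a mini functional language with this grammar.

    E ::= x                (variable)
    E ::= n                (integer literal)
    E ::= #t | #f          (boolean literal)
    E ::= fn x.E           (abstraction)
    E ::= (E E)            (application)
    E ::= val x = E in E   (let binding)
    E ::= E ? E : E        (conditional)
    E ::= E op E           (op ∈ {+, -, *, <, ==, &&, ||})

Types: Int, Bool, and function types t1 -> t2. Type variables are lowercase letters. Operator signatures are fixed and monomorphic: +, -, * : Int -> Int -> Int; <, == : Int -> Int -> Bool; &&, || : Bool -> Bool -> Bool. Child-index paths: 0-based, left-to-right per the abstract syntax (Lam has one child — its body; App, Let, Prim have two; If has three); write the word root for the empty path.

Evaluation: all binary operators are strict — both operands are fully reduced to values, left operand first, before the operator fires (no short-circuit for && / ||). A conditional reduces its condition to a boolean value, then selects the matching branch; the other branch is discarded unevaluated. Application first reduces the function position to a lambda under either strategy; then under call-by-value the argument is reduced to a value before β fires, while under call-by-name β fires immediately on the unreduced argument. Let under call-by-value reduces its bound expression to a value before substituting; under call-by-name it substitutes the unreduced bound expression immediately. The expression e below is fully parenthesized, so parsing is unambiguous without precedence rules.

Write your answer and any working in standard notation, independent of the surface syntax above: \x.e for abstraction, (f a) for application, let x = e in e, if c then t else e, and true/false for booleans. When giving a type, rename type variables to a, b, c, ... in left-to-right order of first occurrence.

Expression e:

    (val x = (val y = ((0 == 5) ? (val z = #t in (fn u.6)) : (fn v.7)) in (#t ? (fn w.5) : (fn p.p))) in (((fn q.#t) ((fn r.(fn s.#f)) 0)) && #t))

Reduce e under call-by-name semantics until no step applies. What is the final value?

Working:
step 0: (let x = (let y = (if (0 == 5) then (let z = true in (\u.6)) else (\v.7)) in (if true then (\w.5) else (\p.p))) in (((\q.true) ((\r.(\s.false)) 0)) && true))
step 1: [let@root] (((\q.true) ((\r.(\s.false)) 0)) && true)
step 2: [beta@0] (true && true)
step 3: [delta@root] true

Answer: true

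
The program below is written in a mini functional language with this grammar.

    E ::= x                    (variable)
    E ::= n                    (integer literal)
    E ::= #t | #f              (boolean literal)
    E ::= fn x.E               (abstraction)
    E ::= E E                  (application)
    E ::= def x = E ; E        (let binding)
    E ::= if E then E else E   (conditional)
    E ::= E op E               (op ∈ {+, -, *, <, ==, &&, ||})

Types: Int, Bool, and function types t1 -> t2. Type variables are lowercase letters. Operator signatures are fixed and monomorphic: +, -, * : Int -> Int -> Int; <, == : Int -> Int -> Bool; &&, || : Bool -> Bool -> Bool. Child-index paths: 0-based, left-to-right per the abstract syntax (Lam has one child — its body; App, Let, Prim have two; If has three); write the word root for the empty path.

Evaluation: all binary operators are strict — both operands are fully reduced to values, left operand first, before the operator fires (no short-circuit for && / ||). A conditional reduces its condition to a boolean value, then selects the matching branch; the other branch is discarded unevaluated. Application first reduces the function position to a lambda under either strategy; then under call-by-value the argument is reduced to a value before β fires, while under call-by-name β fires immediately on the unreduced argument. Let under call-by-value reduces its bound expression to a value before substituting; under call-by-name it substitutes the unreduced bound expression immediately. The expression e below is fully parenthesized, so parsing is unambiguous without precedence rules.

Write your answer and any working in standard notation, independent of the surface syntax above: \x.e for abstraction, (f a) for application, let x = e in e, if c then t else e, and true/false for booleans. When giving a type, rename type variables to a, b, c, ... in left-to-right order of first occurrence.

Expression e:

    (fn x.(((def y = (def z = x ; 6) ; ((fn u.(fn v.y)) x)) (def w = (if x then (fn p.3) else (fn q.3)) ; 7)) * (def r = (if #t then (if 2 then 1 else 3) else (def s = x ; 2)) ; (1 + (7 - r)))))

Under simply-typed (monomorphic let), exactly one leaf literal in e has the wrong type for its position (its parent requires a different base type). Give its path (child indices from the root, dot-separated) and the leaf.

Answer: 0.1.0.1.0 : 2

Derivation:
x : a
let z : a
let y : Int
y : Int
\v._ : c -> Int
\u._ : b -> c -> Int
x : a
  unify b -> c -> Int ~ a -> d
  unify b ~ a
  unify c -> Int ~ d
_ _ : c -> Int
x : a
  unify a ~ Bool
\p._ : e -> Int
\q._ : f -> Int
  unify e -> Int ~ f -> Int
  unify e ~ f
  unify Int ~ Int
let w : f -> Int
  unify c -> Int ~ Int -> g
  unify c ~ Int
  unify Int ~ g
_ _ : Int
  unify Int ~ Int
  unify Bool ~ Bool
  unify Int ~ Bool
  FAIL: mismatch Int ~ Bool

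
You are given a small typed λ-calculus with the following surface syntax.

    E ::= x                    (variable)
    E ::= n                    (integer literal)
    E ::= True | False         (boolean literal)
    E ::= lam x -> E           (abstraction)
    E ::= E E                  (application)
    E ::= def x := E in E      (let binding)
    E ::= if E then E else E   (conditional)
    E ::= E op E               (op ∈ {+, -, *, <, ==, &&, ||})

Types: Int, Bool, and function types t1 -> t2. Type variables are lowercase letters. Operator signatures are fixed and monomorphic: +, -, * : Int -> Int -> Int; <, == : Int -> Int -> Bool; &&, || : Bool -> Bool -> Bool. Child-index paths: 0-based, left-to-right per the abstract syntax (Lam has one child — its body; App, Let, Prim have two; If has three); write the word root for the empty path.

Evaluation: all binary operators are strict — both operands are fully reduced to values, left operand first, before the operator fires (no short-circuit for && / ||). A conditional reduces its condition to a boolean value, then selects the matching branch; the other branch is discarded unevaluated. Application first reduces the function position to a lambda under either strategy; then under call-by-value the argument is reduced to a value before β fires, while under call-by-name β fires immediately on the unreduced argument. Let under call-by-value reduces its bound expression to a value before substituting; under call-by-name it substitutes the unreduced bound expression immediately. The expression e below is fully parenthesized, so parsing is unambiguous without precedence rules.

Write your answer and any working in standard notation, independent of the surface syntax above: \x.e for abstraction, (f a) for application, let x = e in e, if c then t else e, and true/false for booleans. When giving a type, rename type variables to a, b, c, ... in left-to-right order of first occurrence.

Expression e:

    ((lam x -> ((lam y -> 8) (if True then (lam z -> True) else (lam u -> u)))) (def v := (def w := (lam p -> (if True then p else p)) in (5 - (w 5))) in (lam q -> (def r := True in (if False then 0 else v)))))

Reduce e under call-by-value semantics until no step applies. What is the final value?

Trace:
step 0: ((\x.((\y.8) (if true then (\z.true) else (\u.u)))) (let v = (let w = (\p.(if true then p else p)) in (5 - (w 5))) in (\q.(let r = true in (if false then 0 else v)))))
step 1: [let@1.0] ((\x.((\y.8) (if true then (\z.true) else (\u.u)))) (let v = (5 - ((\p.(if true then p else p)) 5)) in (\q.(let r = true in (if false then 0 else v)))))
step 2: [beta@1.0.1] ((\x.((\y.8) (if true then (\z.true) else (\u.u)))) (let v = (5 - (if true then 5 else 5)) in (\q.(let r = true in (if false then 0 else v)))))
step 3: [if@1.0.1] ((\x.((\y.8) (if true then (\z.true) else (\u.u)))) (let v = (5 - 5) in (\q.(let r = true in (if false then 0 else v)))))
step 4: [delta@1.0] ((\x.((\y.8) (if true then (\z.true) else (\u.u)))) (let v = 0 in (\q.(let r = true in (if false then 0 else v)))))
step 5: [let@1] ((\x.((\y.8) (if true then (\z.true) else (\u.u)))) (\q.(let r = true in (if false then 0 else 0))))
step 6: [beta@root] ((\y.8) (if true then (\z.true) else (\u.u)))
step 7: [if@1] ((\y.8) (\z.true))
step 8: [beta@root] 8

Answer: 8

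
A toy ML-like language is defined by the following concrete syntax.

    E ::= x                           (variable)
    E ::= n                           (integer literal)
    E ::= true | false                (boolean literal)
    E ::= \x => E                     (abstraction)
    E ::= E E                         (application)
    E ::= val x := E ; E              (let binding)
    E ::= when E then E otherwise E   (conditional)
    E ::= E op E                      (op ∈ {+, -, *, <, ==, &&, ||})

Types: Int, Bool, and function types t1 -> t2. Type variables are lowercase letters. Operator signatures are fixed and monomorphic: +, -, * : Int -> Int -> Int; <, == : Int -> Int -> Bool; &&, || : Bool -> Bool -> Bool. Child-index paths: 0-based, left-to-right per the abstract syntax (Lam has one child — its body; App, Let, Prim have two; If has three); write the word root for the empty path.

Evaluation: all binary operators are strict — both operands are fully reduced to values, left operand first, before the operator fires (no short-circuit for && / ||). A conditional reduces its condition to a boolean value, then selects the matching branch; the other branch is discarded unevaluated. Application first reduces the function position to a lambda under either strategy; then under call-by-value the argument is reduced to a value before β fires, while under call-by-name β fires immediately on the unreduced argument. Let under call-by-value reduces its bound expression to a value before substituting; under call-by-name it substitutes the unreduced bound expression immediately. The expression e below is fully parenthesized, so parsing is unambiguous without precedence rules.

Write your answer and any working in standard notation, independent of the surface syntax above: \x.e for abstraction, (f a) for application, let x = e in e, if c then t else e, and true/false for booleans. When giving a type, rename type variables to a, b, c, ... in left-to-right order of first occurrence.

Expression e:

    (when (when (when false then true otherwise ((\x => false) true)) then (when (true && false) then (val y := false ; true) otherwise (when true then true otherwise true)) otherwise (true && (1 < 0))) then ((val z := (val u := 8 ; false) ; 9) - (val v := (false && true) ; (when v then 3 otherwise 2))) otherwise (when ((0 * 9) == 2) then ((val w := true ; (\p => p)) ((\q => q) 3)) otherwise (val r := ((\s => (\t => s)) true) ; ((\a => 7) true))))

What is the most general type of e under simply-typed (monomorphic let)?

Trace:
  unify Bool ~ Bool
\x._ : a -> Bool
  unify a -> Bool ~ Bool -> b
  unify a ~ Bool
  unify Bool ~ b
_ _ : Bool
  unify Bool ~ Bool
  unify Bool ~ Bool
  unify Bool ~ Bool
  unify Bool ~ Bool
  unify Bool ~ Bool
let y : Bool
  unify Bool ~ Bool
  unify Bool ~ Bool
  unify Bool ~ Bool
  unify Bool ~ Bool
  unify Int ~ Int
  unify Int ~ Int
  unify Bool ~ Bool
  unify Bool ~ Bool
  unify Bool ~ Bool
let u : Int
let z : Bool
  unify Int ~ Int
  unify Bool ~ Bool
  unify Bool ~ Bool
let v : Bool
v : Bool
  unify Bool ~ Bool
  unify Int ~ Int
  unify Int ~ Int
  unify Int ~ Int
  unify Int ~ Int
  unify Int ~ Int
  unify Int ~ Int
  unify Bool ~ Bool
let w : Bool
p : c
\p._ : c -> c
q : d
\q._ : d -> d
  unify d -> d ~ Int -> e
  unify d ~ Int
  unify Int ~ e
_ _ : Int
  unify c -> c ~ Int -> f
  unify c ~ Int
  unify Int ~ f
_ _ : Int
s : g
\t._ : h -> g
\s._ : g -> h -> g
  unify g -> h -> g ~ Bool -> i
  unify g ~ Bool
  unify h -> Bool ~ i
_ _ : h -> Bool
let r : h -> Bool
\a._ : j -> Int
  unify j -> Int ~ Bool -> k
  unify j ~ Bool
  unify Int ~ k
_ _ : Int
  unify Int ~ Int
  unify Int ~ Int

Answer: Int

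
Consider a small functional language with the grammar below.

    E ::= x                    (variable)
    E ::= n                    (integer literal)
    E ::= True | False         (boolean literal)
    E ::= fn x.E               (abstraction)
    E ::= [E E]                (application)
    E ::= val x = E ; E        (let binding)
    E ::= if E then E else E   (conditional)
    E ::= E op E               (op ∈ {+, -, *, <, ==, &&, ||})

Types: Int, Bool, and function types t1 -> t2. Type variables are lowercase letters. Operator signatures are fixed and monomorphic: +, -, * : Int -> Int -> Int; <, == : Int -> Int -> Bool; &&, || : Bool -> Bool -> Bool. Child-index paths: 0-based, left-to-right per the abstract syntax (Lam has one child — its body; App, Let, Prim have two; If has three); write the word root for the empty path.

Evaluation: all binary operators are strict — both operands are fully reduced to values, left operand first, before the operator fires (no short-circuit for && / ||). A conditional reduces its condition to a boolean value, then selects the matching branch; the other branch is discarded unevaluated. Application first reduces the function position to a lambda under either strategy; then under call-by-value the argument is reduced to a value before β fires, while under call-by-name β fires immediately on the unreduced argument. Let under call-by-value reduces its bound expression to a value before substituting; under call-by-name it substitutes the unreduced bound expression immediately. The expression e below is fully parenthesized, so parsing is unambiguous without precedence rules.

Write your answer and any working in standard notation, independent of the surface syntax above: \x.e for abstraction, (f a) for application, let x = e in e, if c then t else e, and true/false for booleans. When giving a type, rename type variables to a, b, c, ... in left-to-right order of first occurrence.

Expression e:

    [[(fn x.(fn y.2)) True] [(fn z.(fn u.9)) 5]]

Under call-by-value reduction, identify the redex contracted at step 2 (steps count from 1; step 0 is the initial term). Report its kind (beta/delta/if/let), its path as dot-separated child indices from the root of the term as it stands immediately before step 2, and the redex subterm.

Derivation:
step 0: (((\x.(\y.2)) true) ((\z.(\u.9)) 5))
step 1: [beta@0] ((\y.2) ((\z.(\u.9)) 5))
step 2: [beta@1] ((\y.2) (\u.9))

Answer: beta at 1 : ((\z.(\u.9)) 5)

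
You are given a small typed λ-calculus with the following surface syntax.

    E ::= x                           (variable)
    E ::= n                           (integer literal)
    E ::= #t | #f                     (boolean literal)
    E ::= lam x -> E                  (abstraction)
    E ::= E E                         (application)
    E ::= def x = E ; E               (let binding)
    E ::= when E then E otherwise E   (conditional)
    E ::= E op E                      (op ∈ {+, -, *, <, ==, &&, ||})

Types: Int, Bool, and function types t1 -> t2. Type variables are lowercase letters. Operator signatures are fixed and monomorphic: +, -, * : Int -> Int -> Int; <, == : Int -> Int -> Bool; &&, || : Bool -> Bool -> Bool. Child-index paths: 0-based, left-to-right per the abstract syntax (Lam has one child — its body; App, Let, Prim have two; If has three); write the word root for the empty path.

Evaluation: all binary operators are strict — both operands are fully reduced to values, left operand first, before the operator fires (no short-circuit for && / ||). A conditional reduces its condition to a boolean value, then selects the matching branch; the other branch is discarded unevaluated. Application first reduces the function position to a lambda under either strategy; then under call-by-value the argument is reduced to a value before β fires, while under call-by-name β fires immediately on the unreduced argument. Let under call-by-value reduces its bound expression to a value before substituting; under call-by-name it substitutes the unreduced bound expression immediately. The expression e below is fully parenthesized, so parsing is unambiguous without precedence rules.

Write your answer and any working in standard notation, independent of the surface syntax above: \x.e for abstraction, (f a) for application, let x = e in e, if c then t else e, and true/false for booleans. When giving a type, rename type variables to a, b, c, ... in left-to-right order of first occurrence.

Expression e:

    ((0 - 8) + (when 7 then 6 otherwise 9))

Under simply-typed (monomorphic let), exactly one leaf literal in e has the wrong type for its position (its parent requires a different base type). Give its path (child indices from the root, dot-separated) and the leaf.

Answer: 1.0 : 7

Trace:
  unify Int ~ Int
  unify Int ~ Int
  unify Int ~ Int
  unify Int ~ Bool
  FAIL: mismatch Int ~ Bool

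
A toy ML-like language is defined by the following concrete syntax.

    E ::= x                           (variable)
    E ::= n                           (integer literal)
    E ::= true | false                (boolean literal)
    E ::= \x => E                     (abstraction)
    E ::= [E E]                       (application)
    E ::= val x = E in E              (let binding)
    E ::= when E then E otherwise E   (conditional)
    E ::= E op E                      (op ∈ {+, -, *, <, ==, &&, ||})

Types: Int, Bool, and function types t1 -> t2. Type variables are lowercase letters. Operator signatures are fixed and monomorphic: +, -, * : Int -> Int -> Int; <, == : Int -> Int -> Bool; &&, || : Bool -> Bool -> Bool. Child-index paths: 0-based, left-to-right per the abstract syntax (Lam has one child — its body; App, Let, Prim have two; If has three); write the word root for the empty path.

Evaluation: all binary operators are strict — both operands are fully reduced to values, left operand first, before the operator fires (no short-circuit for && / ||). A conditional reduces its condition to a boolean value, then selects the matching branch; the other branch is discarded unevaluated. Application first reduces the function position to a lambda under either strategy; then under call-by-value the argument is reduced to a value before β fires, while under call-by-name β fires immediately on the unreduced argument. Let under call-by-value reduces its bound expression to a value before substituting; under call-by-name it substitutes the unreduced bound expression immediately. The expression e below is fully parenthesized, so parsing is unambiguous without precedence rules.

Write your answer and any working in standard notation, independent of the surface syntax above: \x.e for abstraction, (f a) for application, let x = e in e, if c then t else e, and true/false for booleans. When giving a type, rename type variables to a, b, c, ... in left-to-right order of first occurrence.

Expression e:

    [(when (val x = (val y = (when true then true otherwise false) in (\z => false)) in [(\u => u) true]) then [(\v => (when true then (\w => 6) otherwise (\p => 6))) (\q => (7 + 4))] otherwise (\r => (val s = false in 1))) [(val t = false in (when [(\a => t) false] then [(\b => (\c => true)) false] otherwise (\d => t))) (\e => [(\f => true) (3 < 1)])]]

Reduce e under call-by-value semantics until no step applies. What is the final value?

Derivation:
step 0: ((if (let x = (let y = (if true then true else false) in (\z.false)) in ((\u.u) true)) then ((\v.(if true then (\w.6) else (\p.6))) (\q.(7 + 4))) else (\r.(let s = false in 1))) ((let t = false in (if ((\a.t) false) then ((\b.(\c.true)) false) else (\d.t))) (\e.((\f.true) (3 < 1)))))
step 1: [if@0.0.0.0] ((if (let x = (let y = true in (\z.false)) in ((\u.u) true)) then ((\v.(if true then (\w.6) else (\p.6))) (\q.(7 + 4))) else (\r.(let s = false in 1))) ((let t = false in (if ((\a.t) false) then ((\b.(\c.true)) false) else (\d.t))) (\e.((\f.true) (3 < 1)))))
step 2: [let@0.0.0] ((if (let x = (\z.false) in ((\u.u) true)) then ((\v.(if true then (\w.6) else (\p.6))) (\q.(7 + 4))) else (\r.(let s = false in 1))) ((let t = false in (if ((\a.t) false) then ((\b.(\c.true)) false) else (\d.t))) (\e.((\f.true) (3 < 1)))))
step 3: [let@0.0] ((if ((\u.u) true) then ((\v.(if true then (\w.6) else (\p.6))) (\q.(7 + 4))) else (\r.(let s = false in 1))) ((let t = false in (if ((\a.t) false) then ((\b.(\c.true)) false) else (\d.t))) (\e.((\f.true) (3 < 1)))))
step 4: [beta@0.0] ((if true then ((\v.(if true then (\w.6) else (\p.6))) (\q.(7 + 4))) else (\r.(let s = false in 1))) ((let t = false in (if ((\a.t) false) then ((\b.(\c.true)) false) else (\d.t))) (\e.((\f.true) (3 < 1)))))
step 5: [if@0] (((\v.(if true then (\w.6) else (\p.6))) (\q.(7 + 4))) ((let t = false in (if ((\a.t) false) then ((\b.(\c.true)) false) else (\d.t))) (\e.((\f.true) (3 < 1)))))
step 6: [beta@0] ((if true then (\w.6) else (\p.6)) ((let t = false in (if ((\a.t) false) then ((\b.(\c.true)) false) else (\d.t))) (\e.((\f.true) (3 < 1)))))
step 7: [if@0] ((\w.6) ((let t = false in (if ((\a.t) false) then ((\b.(\c.true)) false) else (\d.t))) (\e.((\f.true) (3 < 1)))))
step 8: [let@1.0] ((\w.6) ((if ((\a.false) false) then ((\b.(\c.true)) false) else (\d.false)) (\e.((\f.true) (3 < 1)))))
step 9: [beta@1.0.0] ((\w.6) ((if false then ((\b.(\c.true)) false) else (\d.false)) (\e.((\f.true) (3 < 1)))))
step 10: [if@1.0] ((\w.6) ((\d.false) (\e.((\f.true) (3 < 1)))))
step 11: [beta@1] ((\w.6) false)
step 12: [beta@root] 6

Answer: 6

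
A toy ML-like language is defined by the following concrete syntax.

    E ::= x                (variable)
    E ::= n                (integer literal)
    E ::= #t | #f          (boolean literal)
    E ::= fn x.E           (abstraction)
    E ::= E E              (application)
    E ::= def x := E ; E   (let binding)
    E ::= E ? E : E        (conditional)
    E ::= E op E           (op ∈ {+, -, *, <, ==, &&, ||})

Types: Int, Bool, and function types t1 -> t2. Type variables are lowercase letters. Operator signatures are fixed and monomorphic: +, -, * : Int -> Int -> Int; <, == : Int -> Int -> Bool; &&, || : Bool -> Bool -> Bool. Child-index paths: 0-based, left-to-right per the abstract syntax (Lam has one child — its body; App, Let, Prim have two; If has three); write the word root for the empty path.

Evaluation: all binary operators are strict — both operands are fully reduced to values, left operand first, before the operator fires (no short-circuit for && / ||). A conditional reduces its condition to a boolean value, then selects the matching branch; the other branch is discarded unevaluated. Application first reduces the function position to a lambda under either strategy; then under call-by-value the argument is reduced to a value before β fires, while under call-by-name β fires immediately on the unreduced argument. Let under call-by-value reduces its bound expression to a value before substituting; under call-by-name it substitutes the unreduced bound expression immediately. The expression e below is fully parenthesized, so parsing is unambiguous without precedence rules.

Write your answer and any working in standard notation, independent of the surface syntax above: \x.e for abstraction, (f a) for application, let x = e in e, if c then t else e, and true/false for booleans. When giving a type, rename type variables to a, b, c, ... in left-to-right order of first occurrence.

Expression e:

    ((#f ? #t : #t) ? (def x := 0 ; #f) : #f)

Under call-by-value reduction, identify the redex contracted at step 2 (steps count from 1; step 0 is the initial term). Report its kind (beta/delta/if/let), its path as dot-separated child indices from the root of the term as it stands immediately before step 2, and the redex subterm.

Trace:
step 0: (if (if false then true else true) then (let x = 0 in false) else false)
step 1: [if@0] (if true then (let x = 0 in false) else false)
step 2: [if@root] (let x = 0 in false)

Answer: if at root : (if true then (let x = 0 in false) else false)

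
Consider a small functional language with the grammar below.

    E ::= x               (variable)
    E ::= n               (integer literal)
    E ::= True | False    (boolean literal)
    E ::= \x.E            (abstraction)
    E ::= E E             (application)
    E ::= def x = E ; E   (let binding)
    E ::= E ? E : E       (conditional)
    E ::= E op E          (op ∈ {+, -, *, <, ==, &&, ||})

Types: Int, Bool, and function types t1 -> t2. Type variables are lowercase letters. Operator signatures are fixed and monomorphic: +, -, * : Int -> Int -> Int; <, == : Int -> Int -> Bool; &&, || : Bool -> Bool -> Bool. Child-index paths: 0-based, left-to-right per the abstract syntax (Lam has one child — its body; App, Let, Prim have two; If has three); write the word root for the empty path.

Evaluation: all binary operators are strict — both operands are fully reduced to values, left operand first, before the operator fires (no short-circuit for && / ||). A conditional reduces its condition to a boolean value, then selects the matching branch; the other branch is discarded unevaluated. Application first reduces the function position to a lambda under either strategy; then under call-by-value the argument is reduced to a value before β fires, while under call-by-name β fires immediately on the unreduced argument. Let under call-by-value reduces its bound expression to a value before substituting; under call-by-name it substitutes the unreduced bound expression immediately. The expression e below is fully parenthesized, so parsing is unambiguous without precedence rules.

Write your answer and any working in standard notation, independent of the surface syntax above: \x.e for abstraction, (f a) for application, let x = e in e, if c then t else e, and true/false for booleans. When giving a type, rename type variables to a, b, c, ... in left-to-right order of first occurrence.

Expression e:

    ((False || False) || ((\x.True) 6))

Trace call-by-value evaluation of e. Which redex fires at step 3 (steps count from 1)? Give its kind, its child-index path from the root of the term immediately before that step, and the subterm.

Answer: delta at root : (false || true)

Trace:
step 0: ((false || false) || ((\x.true) 6))
step 1: [delta@0] (false || ((\x.true) 6))
step 2: [beta@1] (false || true)
step 3: [delta@root] true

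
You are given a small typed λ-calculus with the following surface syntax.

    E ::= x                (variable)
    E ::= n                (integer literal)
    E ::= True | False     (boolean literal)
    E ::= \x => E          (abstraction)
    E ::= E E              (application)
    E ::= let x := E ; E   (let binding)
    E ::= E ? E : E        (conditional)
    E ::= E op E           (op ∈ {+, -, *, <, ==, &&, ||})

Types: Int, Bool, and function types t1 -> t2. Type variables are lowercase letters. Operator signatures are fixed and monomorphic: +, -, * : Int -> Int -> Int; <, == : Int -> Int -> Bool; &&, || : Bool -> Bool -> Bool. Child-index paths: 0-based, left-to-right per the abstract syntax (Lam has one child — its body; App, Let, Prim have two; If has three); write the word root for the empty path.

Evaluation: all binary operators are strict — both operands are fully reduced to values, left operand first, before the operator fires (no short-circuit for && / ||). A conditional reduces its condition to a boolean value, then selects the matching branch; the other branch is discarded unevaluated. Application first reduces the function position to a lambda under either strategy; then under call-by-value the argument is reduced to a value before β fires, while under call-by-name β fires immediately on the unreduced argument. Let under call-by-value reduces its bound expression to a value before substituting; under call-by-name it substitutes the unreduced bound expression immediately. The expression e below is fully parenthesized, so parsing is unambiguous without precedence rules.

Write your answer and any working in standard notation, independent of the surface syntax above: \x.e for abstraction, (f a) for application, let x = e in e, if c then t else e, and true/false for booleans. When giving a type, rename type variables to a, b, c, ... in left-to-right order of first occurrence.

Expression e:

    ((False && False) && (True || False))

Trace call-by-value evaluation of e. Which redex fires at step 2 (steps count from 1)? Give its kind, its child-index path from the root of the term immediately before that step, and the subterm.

Working:
step 0: ((false && false) && (true || false))
step 1: [delta@0] (false && (true || false))
step 2: [delta@1] (false && true)

Answer: delta at 1 : (true || false)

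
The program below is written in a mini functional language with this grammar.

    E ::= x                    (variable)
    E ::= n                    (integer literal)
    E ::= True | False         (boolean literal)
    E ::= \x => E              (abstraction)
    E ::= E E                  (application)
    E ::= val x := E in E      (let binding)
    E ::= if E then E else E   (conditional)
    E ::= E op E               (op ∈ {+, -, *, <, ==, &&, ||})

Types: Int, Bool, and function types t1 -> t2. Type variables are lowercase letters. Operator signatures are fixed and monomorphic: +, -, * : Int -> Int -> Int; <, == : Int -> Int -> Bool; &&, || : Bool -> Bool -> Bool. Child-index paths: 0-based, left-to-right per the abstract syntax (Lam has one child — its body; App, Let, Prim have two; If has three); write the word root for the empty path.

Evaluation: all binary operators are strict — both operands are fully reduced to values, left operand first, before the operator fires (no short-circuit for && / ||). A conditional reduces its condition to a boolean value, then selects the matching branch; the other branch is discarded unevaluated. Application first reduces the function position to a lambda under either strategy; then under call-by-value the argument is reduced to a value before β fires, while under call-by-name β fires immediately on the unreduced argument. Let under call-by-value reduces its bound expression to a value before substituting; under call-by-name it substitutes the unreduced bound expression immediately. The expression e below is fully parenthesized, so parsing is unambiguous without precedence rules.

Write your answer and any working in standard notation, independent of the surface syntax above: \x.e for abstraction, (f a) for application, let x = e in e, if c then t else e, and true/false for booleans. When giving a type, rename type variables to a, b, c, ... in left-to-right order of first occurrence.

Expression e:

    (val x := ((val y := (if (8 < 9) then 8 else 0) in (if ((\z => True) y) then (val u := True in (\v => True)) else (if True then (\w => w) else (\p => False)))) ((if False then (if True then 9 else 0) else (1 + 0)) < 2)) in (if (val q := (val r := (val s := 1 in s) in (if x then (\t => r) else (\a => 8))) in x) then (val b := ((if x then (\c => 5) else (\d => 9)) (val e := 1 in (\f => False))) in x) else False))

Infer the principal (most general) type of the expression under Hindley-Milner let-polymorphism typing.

Answer: Bool

Derivation:
  unify Int ~ Int
  unify Int ~ Int
  unify Bool ~ Bool
  unify Int ~ Int
let y : Int
\z._ : a -> Bool
y : Int
  unify a -> Bool ~ Int -> b
  unify a ~ Int
  unify Bool ~ b
_ _ : Bool
  unify Bool ~ Bool
let u : Bool
\v._ : c -> Bool
  unify Bool ~ Bool
w : d
\w._ : d -> d
\p._ : e -> Bool
  unify d -> d ~ e -> Bool
  unify d ~ e
  unify e ~ Bool
  unify c -> Bool ~ Bool -> Bool
  unify c ~ Bool
  unify Bool ~ Bool
  unify Bool ~ Bool
  unify Bool ~ Bool
  unify Int ~ Int
  unify Int ~ Int
  unify Int ~ Int
  unify Int ~ Int
  unify Int ~ Int
  unify Int ~ Int
  unify Bool -> Bool ~ Bool -> f
  unify Bool ~ Bool
  unify Bool ~ f
_ _ : Bool
let x : Bool
let s : Int
s : Int
let r : Int
x : Bool
  unify Bool ~ Bool
r : Int
\t._ : g -> Int
\a._ : h -> Int
  unify g -> Int ~ h -> Int
  unify g ~ h
  unify Int ~ Int
let q : forall. h -> Int
x : Bool
  unify Bool ~ Bool
x : Bool
  unify Bool ~ Bool
\c._ : i -> Int
\d._ : j -> Int
  unify i -> Int ~ j -> Int
  unify i ~ j
  unify Int ~ Int
let e : Int
\f._ : k -> Bool
  unify j -> Int ~ (k -> Bool) -> l
  unify j ~ k -> Bool
  unify Int ~ l
_ _ : Int
let b : Int
x : Bool
  unify Bool ~ Bool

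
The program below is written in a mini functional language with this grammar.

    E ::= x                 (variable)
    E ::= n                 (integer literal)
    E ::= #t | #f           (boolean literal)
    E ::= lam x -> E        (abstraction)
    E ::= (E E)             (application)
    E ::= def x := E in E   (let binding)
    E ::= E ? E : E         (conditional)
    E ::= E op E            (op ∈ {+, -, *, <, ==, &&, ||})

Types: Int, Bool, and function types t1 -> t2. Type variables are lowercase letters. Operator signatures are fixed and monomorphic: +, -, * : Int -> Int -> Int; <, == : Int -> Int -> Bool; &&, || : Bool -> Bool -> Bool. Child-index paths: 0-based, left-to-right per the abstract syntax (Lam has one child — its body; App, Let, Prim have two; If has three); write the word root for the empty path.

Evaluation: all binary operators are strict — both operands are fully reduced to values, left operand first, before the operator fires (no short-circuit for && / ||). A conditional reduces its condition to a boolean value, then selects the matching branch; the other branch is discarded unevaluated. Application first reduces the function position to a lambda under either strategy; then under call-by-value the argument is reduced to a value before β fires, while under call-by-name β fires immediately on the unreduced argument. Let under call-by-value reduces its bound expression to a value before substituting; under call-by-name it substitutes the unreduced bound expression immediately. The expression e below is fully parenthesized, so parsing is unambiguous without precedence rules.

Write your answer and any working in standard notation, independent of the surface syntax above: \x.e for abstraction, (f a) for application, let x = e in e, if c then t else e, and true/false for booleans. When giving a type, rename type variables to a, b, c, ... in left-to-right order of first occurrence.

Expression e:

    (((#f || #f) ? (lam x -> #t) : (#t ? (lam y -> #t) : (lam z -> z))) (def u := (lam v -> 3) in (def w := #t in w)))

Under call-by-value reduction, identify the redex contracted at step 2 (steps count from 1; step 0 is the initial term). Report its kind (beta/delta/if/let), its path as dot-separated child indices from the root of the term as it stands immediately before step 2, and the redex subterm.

Trace:
step 0: ((if (false || false) then (\x.true) else (if true then (\y.true) else (\z.z))) (let u = (\v.3) in (let w = true in w)))
step 1: [delta@0.0] ((if false then (\x.true) else (if true then (\y.true) else (\z.z))) (let u = (\v.3) in (let w = true in w)))
step 2: [if@0] ((if true then (\y.true) else (\z.z)) (let u = (\v.3) in (let w = true in w)))

Answer: if at 0 : (if false then (\x.true) else (if true then (\y.true) else (\z.z)))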